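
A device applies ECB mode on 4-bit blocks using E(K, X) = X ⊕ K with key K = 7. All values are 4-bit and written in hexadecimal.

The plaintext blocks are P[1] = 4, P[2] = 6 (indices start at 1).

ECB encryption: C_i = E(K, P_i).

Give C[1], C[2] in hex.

C[1]: E(K, 4) = 3.
C[2]: E(K, 6) = 1.

C[1] = 3, C[2] = 1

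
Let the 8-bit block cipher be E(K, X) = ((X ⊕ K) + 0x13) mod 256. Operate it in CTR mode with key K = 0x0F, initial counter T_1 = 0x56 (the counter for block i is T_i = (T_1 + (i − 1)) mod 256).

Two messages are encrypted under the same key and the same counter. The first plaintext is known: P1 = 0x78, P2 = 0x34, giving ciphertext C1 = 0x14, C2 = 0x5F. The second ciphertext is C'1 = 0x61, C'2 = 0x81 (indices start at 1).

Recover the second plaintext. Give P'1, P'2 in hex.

In CTR with a reused counter, both messages share the same keystream S_i, so C_i ⊕ C'_i = P_i ⊕ P'_i and thus P'_i = P_i ⊕ C_i ⊕ C'_i.
P'1: 0x78 ⊕ 0x14 ⊕ 0x61 = 0x0D.
P'2: 0x34 ⊕ 0x5F ⊕ 0x81 = 0xEA.

P'1 = 0x0D, P'2 = 0xEA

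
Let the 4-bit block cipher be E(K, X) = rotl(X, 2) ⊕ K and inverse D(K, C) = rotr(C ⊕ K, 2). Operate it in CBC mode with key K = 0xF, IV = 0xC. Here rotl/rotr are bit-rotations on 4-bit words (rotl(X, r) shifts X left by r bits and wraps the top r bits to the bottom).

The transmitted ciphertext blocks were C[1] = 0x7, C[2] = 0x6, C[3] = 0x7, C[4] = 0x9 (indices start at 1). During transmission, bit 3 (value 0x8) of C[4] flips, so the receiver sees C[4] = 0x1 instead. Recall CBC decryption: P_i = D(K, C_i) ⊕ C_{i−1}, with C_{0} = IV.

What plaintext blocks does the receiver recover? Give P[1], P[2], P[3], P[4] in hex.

P[1] = 0xE, P[2] = 0x1, P[3] = 0x4, P[4] = 0xC

Only C[4] changed, to 0x1. In CBC, a change in C_i garbles P_i and flips the same bit in P_{i+1}. Decrypting the received ciphertext:
P[1]: D(K, 0x7) = 0x2; 0x2 ⊕ 0xC = 0xE.
P[2]: D(K, 0x6) = 0x6; 0x6 ⊕ 0x7 = 0x1.
P[3]: D(K, 0x7) = 0x2; 0x2 ⊕ 0x6 = 0x4.
P[4]: D(K, 0x1) = 0xB; 0xB ⊕ 0x7 = 0xC.
Blocks that differ from the original plaintext: P[4].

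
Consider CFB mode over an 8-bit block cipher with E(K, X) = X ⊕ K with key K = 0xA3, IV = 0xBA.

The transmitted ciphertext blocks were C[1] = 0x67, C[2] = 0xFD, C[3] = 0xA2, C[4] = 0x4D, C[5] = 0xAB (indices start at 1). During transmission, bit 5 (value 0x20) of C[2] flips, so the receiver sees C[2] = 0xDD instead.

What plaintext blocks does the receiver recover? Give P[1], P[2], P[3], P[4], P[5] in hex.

P[1] = 0x7E, P[2] = 0x19, P[3] = 0xDC, P[4] = 0x4C, P[5] = 0x45

CFB decryption: P_i = C_i ⊕ E(K, C_{i−1}), with C_{0} = IV.
Only C[2] changed, to 0xDD. In CFB, a change in C_i flips the same bit in P_i and garbles P_{i+1}. Decrypting the received ciphertext:
P[1]: E(K, 0xBA) = 0x19; 0x67 ⊕ 0x19 = 0x7E.
P[2]: E(K, 0x67) = 0xC4; 0xDD ⊕ 0xC4 = 0x19.
P[3]: E(K, 0xDD) = 0x7E; 0xA2 ⊕ 0x7E = 0xDC.
P[4]: E(K, 0xA2) = 0x01; 0x4D ⊕ 0x01 = 0x4C.
P[5]: E(K, 0x4D) = 0xEE; 0xAB ⊕ 0xEE = 0x45.
Blocks that differ from the original plaintext: P[2], P[3].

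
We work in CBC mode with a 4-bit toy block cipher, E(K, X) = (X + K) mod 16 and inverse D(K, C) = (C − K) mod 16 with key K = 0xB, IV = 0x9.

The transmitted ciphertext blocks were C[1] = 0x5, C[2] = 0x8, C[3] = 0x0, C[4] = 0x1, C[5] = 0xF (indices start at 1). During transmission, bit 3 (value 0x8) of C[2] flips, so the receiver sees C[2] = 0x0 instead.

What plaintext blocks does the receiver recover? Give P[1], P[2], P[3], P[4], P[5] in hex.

CBC decryption: P_i = D(K, C_i) ⊕ C_{i−1}, with C_{0} = IV.
Only C[2] changed, to 0x0. In CBC, a change in C_i garbles P_i and flips the same bit in P_{i+1}. Decrypting the received ciphertext:
P[1]: D(K, 0x5) = 0xA; 0xA ⊕ 0x9 = 0x3.
P[2]: D(K, 0x0) = 0x5; 0x5 ⊕ 0x5 = 0x0.
P[3]: D(K, 0x0) = 0x5; 0x5 ⊕ 0x0 = 0x5.
P[4]: D(K, 0x1) = 0x6; 0x6 ⊕ 0x0 = 0x6.
P[5]: D(K, 0xF) = 0x4; 0x4 ⊕ 0x1 = 0x5.
Blocks that differ from the original plaintext: P[2], P[3].

P[1] = 0x3, P[2] = 0x0, P[3] = 0x5, P[4] = 0x6, P[5] = 0x5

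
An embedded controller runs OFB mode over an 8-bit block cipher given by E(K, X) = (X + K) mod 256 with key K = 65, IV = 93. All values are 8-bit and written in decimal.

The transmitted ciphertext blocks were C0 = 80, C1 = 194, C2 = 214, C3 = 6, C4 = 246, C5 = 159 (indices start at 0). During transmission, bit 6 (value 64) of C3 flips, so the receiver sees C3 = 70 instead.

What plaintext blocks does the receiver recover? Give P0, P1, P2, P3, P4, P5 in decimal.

P0 = 206, P1 = 29, P2 = 246, P3 = 39, P4 = 84, P5 = 124

OFB decryption: S_i = E(K, S_{i−1}) with S_{−1} = IV; P_i = C_i ⊕ S_i.
Only C3 changed, to 70. In OFB, a change in C_i flips the same bit in P_i only; the keystream is unaffected. Decrypting the received ciphertext:
P0: S = E(K, 93) = 158; 80 ⊕ 158 = 206.
P1: S = E(K, 158) = 223; 194 ⊕ 223 = 29.
P2: S = E(K, 223) = 32; 214 ⊕ 32 = 246.
P3: S = E(K, 32) = 97; 70 ⊕ 97 = 39.
P4: S = E(K, 97) = 162; 246 ⊕ 162 = 84.
P5: S = E(K, 162) = 227; 159 ⊕ 227 = 124.
Blocks that differ from the original plaintext: P3.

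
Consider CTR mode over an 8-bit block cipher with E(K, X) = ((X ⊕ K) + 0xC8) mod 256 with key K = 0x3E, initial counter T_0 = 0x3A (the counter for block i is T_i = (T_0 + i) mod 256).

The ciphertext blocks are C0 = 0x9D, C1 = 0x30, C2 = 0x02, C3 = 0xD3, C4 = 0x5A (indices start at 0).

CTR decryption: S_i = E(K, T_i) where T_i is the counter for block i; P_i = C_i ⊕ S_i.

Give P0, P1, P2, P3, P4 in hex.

P0: T = 0x3A, S = E(K, T) = 0xCC; 0x9D ⊕ 0xCC = 0x51.
P1: T = 0x3B, S = E(K, T) = 0xCD; 0x30 ⊕ 0xCD = 0xFD.
P2: T = 0x3C, S = E(K, T) = 0xCA; 0x02 ⊕ 0xCA = 0xC8.
P3: T = 0x3D, S = E(K, T) = 0xCB; 0xD3 ⊕ 0xCB = 0x18.
P4: T = 0x3E, S = E(K, T) = 0xC8; 0x5A ⊕ 0xC8 = 0x92.

P0 = 0x51, P1 = 0xFD, P2 = 0xC8, P3 = 0x18, P4 = 0x92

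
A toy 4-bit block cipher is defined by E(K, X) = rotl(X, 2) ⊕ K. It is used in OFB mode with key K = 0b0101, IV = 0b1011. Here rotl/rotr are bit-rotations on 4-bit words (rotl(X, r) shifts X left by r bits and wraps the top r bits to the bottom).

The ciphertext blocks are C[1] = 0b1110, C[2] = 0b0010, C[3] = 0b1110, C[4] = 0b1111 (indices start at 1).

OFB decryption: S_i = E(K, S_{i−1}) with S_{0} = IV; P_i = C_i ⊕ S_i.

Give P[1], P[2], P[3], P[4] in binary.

P[1]: S = E(K, 0b1011) = 0b1011; 0b1110 ⊕ 0b1011 = 0b0101.
P[2]: S = E(K, 0b1011) = 0b1011; 0b0010 ⊕ 0b1011 = 0b1001.
P[3]: S = E(K, 0b1011) = 0b1011; 0b1110 ⊕ 0b1011 = 0b0101.
P[4]: S = E(K, 0b1011) = 0b1011; 0b1111 ⊕ 0b1011 = 0b0100.

P[1] = 0b0101, P[2] = 0b1001, P[3] = 0b0101, P[4] = 0b0100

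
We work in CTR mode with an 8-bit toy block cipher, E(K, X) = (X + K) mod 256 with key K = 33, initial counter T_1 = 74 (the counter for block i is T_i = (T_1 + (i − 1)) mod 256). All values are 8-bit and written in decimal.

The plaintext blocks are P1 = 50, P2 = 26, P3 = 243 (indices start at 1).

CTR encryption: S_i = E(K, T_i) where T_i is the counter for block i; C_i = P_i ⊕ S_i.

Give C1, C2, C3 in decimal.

C1: T = 74, S = E(K, T) = 107; 50 ⊕ 107 = 89.
C2: T = 75, S = E(K, T) = 108; 26 ⊕ 108 = 118.
C3: T = 76, S = E(K, T) = 109; 243 ⊕ 109 = 158.

C1 = 89, C2 = 118, C3 = 158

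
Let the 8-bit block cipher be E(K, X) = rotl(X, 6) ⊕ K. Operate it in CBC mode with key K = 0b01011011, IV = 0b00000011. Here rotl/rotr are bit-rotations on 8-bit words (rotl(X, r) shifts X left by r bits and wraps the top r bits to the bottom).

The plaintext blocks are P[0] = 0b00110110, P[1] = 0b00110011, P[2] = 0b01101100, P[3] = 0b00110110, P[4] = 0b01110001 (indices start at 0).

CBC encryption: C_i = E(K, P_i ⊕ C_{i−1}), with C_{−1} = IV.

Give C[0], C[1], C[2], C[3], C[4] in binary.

C[0]: P[0] ⊕ 0b00000011 = 0b00110101; E(K, 0b00110101) = 0b00010110.
C[1]: P[1] ⊕ 0b00010110 = 0b00100101; E(K, 0b00100101) = 0b00010010.
C[2]: P[2] ⊕ 0b00010010 = 0b01111110; E(K, 0b01111110) = 0b11000100.
C[3]: P[3] ⊕ 0b11000100 = 0b11110010; E(K, 0b11110010) = 0b11100111.
C[4]: P[4] ⊕ 0b11100111 = 0b10010110; E(K, 0b10010110) = 0b11111110.

C[0] = 0b00010110, C[1] = 0b00010010, C[2] = 0b11000100, C[3] = 0b11100111, C[4] = 0b11111110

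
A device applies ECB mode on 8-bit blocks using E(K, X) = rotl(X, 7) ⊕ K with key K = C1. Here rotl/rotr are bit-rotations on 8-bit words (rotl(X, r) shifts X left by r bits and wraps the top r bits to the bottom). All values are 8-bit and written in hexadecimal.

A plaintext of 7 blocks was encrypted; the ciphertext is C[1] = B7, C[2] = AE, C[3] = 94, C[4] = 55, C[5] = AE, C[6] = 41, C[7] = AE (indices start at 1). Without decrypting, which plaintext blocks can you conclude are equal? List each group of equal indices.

ECB encrypts each block independently with the same key, so equal ciphertext blocks imply equal plaintext blocks.
C[2] = C[5] = C[7] = AE, so P[2] = P[5] = P[7].

P[2] = P[5] = P[7]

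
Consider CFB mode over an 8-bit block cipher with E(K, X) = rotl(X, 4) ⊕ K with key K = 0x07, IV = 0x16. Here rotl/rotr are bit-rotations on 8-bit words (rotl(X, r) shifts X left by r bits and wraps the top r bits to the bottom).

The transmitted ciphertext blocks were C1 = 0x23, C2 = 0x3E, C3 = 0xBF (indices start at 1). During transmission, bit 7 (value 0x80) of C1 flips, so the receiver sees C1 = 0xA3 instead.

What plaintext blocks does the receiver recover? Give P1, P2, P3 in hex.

P1 = 0xC5, P2 = 0x03, P3 = 0x5B

CFB decryption: P_i = C_i ⊕ E(K, C_{i−1}), with C_{0} = IV.
Only C1 changed, to 0xA3. In CFB, a change in C_i flips the same bit in P_i and garbles P_{i+1}. Decrypting the received ciphertext:
P1: E(K, 0x16) = 0x66; 0xA3 ⊕ 0x66 = 0xC5.
P2: E(K, 0xA3) = 0x3D; 0x3E ⊕ 0x3D = 0x03.
P3: E(K, 0x3E) = 0xE4; 0xBF ⊕ 0xE4 = 0x5B.
Blocks that differ from the original plaintext: P1, P2.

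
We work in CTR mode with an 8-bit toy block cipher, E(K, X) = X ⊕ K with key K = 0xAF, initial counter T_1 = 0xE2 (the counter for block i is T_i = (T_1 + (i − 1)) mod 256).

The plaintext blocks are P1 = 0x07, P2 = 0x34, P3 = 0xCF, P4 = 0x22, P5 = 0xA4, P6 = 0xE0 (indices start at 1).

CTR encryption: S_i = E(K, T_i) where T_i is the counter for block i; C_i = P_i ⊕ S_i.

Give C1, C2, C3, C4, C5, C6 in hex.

C1 = 0x4A, C2 = 0x78, C3 = 0x84, C4 = 0x68, C5 = 0xED, C6 = 0xA8

C1: T = 0xE2, S = E(K, T) = 0x4D; 0x07 ⊕ 0x4D = 0x4A.
C2: T = 0xE3, S = E(K, T) = 0x4C; 0x34 ⊕ 0x4C = 0x78.
C3: T = 0xE4, S = E(K, T) = 0x4B; 0xCF ⊕ 0x4B = 0x84.
C4: T = 0xE5, S = E(K, T) = 0x4A; 0x22 ⊕ 0x4A = 0x68.
C5: T = 0xE6, S = E(K, T) = 0x49; 0xA4 ⊕ 0x49 = 0xED.
C6: T = 0xE7, S = E(K, T) = 0x48; 0xE0 ⊕ 0x48 = 0xA8.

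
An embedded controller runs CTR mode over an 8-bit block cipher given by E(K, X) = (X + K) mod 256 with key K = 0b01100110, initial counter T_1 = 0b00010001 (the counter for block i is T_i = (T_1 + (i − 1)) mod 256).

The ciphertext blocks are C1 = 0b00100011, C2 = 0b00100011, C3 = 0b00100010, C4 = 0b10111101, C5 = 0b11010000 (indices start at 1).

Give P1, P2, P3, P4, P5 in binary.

P1 = 0b01010100, P2 = 0b01011011, P3 = 0b01011011, P4 = 0b11000111, P5 = 0b10101011

CTR decryption: S_i = E(K, T_i) where T_i is the counter for block i; P_i = C_i ⊕ S_i.
P1: T = 0b00010001, S = E(K, T) = 0b01110111; 0b00100011 ⊕ 0b01110111 = 0b01010100.
P2: T = 0b00010010, S = E(K, T) = 0b01111000; 0b00100011 ⊕ 0b01111000 = 0b01011011.
P3: T = 0b00010011, S = E(K, T) = 0b01111001; 0b00100010 ⊕ 0b01111001 = 0b01011011.
P4: T = 0b00010100, S = E(K, T) = 0b01111010; 0b10111101 ⊕ 0b01111010 = 0b11000111.
P5: T = 0b00010101, S = E(K, T) = 0b01111011; 0b11010000 ⊕ 0b01111011 = 0b10101011.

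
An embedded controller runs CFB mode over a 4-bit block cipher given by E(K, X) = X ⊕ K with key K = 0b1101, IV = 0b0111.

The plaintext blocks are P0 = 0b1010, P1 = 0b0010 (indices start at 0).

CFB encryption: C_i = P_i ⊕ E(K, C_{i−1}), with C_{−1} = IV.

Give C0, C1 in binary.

C0 = 0b0000, C1 = 0b1111

C0: E(K, 0b0111) = 0b1010; 0b1010 ⊕ 0b1010 = 0b0000.
C1: E(K, 0b0000) = 0b1101; 0b0010 ⊕ 0b1101 = 0b1111.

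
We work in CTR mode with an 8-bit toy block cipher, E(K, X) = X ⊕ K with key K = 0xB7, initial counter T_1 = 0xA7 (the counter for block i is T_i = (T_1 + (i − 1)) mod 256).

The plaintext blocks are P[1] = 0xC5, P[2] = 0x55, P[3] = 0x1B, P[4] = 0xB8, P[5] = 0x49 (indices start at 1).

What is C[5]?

C[5] = 0x55

CTR encryption: S_i = E(K, T_i) where T_i is the counter for block i; C_i = P_i ⊕ S_i.
C[1]: T = 0xA7, S = E(K, T) = 0x10; 0xC5 ⊕ 0x10 = 0xD5.
C[2]: T = 0xA8, S = E(K, T) = 0x1F; 0x55 ⊕ 0x1F = 0x4A.
C[3]: T = 0xA9, S = E(K, T) = 0x1E; 0x1B ⊕ 0x1E = 0x05.
C[4]: T = 0xAA, S = E(K, T) = 0x1D; 0xB8 ⊕ 0x1D = 0xA5.
C[5]: T = 0xAB, S = E(K, T) = 0x1C; 0x49 ⊕ 0x1C = 0x55.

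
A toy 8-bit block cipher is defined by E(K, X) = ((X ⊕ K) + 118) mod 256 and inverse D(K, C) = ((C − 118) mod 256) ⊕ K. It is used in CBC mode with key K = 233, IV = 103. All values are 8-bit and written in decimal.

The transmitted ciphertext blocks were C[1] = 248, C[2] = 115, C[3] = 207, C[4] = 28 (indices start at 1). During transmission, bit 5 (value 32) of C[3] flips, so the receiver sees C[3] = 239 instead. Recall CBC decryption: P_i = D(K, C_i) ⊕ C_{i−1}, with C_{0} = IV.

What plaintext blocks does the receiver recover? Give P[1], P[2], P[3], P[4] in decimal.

P[1] = 12, P[2] = 236, P[3] = 227, P[4] = 160

Only C[3] changed, to 239. In CBC, a change in C_i garbles P_i and flips the same bit in P_{i+1}. Decrypting the received ciphertext:
P[1]: D(K, 248) = 107; 107 ⊕ 103 = 12.
P[2]: D(K, 115) = 20; 20 ⊕ 248 = 236.
P[3]: D(K, 239) = 144; 144 ⊕ 115 = 227.
P[4]: D(K, 28) = 79; 79 ⊕ 239 = 160.
Blocks that differ from the original plaintext: P[3], P[4].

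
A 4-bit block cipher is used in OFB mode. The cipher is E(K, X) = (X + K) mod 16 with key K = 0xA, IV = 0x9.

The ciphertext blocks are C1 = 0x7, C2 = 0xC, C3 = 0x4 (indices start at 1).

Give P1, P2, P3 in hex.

P1 = 0x4, P2 = 0x1, P3 = 0x3

OFB decryption: S_i = E(K, S_{i−1}) with S_{0} = IV; P_i = C_i ⊕ S_i.
P1: S = E(K, 0x9) = 0x3; 0x7 ⊕ 0x3 = 0x4.
P2: S = E(K, 0x3) = 0xD; 0xC ⊕ 0xD = 0x1.
P3: S = E(K, 0xD) = 0x7; 0x4 ⊕ 0x7 = 0x3.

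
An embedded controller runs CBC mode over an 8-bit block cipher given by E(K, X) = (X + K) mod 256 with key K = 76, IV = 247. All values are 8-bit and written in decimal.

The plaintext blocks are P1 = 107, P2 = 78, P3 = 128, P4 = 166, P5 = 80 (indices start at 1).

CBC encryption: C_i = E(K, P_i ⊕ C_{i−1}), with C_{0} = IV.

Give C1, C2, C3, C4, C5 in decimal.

C1: P1 ⊕ 247 = 156; E(K, 156) = 232.
C2: P2 ⊕ 232 = 166; E(K, 166) = 242.
C3: P3 ⊕ 242 = 114; E(K, 114) = 190.
C4: P4 ⊕ 190 = 24; E(K, 24) = 100.
C5: P5 ⊕ 100 = 52; E(K, 52) = 128.

C1 = 232, C2 = 242, C3 = 190, C4 = 100, C5 = 128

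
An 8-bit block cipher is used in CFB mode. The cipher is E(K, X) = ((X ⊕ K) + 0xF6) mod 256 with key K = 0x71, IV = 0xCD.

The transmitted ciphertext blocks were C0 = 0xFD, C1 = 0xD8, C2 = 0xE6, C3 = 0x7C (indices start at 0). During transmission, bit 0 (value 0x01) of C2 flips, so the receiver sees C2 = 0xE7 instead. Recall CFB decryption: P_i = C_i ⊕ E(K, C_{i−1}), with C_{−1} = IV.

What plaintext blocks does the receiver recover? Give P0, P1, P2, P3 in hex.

P0 = 0x4F, P1 = 0x5A, P2 = 0x78, P3 = 0xF0

Only C2 changed, to 0xE7. In CFB, a change in C_i flips the same bit in P_i and garbles P_{i+1}. Decrypting the received ciphertext:
P0: E(K, 0xCD) = 0xB2; 0xFD ⊕ 0xB2 = 0x4F.
P1: E(K, 0xFD) = 0x82; 0xD8 ⊕ 0x82 = 0x5A.
P2: E(K, 0xD8) = 0x9F; 0xE7 ⊕ 0x9F = 0x78.
P3: E(K, 0xE7) = 0x8C; 0x7C ⊕ 0x8C = 0xF0.
Blocks that differ from the original plaintext: P2, P3.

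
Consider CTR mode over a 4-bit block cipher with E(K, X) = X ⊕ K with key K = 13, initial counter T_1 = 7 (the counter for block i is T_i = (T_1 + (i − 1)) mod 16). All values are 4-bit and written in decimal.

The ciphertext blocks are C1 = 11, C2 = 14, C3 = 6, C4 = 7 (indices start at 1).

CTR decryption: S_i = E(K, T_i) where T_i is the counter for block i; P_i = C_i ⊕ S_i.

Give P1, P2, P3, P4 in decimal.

P1: T = 7, S = E(K, T) = 10; 11 ⊕ 10 = 1.
P2: T = 8, S = E(K, T) = 5; 14 ⊕ 5 = 11.
P3: T = 9, S = E(K, T) = 4; 6 ⊕ 4 = 2.
P4: T = 10, S = E(K, T) = 7; 7 ⊕ 7 = 0.

P1 = 1, P2 = 11, P3 = 2, P4 = 0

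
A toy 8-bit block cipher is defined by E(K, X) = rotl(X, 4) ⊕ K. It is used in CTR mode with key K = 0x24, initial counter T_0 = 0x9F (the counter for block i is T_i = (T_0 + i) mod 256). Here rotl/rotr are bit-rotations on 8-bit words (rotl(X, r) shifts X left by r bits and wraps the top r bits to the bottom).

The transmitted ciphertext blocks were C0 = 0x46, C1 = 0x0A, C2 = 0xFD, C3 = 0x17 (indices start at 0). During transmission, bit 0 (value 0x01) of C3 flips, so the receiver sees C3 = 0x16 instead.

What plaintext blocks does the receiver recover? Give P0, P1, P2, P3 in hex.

P0 = 0x9B, P1 = 0x24, P2 = 0xC3, P3 = 0x18

CTR decryption: S_i = E(K, T_i) where T_i is the counter for block i; P_i = C_i ⊕ S_i.
Only C3 changed, to 0x16. In CTR, a change in C_i flips the same bit in P_i only; the keystream is unaffected. Decrypting the received ciphertext:
P0: T = 0x9F, S = E(K, T) = 0xDD; 0x46 ⊕ 0xDD = 0x9B.
P1: T = 0xA0, S = E(K, T) = 0x2E; 0x0A ⊕ 0x2E = 0x24.
P2: T = 0xA1, S = E(K, T) = 0x3E; 0xFD ⊕ 0x3E = 0xC3.
P3: T = 0xA2, S = E(K, T) = 0x0E; 0x16 ⊕ 0x0E = 0x18.
Blocks that differ from the original plaintext: P3.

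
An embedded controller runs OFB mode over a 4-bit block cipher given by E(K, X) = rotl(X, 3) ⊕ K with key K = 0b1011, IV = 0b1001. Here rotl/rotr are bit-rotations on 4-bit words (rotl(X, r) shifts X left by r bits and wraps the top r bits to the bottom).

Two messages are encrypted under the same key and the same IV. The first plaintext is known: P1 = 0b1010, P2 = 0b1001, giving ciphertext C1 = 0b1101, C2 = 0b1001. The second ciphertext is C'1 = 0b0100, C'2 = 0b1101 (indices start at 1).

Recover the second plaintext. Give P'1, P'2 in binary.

P'1 = 0b0011, P'2 = 0b1101

In OFB with a reused IV, both messages share the same keystream S_i, so C_i ⊕ C'_i = P_i ⊕ P'_i and thus P'_i = P_i ⊕ C_i ⊕ C'_i.
P'1: 0b1010 ⊕ 0b1101 ⊕ 0b0100 = 0b0011.
P'2: 0b1001 ⊕ 0b1001 ⊕ 0b1101 = 0b1101.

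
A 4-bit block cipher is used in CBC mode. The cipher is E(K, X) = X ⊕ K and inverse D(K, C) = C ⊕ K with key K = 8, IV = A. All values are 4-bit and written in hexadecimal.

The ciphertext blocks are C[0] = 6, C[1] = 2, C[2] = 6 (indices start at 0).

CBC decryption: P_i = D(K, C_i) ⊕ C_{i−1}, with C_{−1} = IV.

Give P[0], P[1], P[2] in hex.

P[0]: D(K, 6) = E; E ⊕ A = 4.
P[1]: D(K, 2) = A; A ⊕ 6 = C.
P[2]: D(K, 6) = E; E ⊕ 2 = C.

P[0] = 4, P[1] = C, P[2] = C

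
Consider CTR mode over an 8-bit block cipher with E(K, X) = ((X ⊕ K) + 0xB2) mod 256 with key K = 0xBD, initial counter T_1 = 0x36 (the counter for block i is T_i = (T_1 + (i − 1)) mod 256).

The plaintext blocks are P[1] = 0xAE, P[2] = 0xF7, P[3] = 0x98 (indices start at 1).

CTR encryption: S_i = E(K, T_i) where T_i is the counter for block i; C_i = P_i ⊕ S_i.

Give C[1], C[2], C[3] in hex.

C[1]: T = 0x36, S = E(K, T) = 0x3D; 0xAE ⊕ 0x3D = 0x93.
C[2]: T = 0x37, S = E(K, T) = 0x3C; 0xF7 ⊕ 0x3C = 0xCB.
C[3]: T = 0x38, S = E(K, T) = 0x37; 0x98 ⊕ 0x37 = 0xAF.

C[1] = 0x93, C[2] = 0xCB, C[3] = 0xAF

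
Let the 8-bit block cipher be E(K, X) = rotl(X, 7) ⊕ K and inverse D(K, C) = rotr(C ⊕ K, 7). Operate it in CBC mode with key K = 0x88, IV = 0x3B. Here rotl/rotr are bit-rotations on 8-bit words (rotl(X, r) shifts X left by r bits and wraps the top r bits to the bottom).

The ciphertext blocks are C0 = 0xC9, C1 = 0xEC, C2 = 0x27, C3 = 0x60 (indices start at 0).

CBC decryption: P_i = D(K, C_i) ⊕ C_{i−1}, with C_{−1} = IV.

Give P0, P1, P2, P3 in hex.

P0 = 0xB9, P1 = 0x01, P2 = 0xB3, P3 = 0xF6

P0: D(K, 0xC9) = 0x82; 0x82 ⊕ 0x3B = 0xB9.
P1: D(K, 0xEC) = 0xC8; 0xC8 ⊕ 0xC9 = 0x01.
P2: D(K, 0x27) = 0x5F; 0x5F ⊕ 0xEC = 0xB3.
P3: D(K, 0x60) = 0xD1; 0xD1 ⊕ 0x27 = 0xF6.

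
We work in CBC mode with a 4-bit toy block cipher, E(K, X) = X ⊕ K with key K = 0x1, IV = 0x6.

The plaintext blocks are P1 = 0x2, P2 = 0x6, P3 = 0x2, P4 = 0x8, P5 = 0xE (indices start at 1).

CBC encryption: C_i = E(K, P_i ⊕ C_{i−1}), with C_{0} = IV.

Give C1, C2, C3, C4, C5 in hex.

C1: P1 ⊕ 0x6 = 0x4; E(K, 0x4) = 0x5.
C2: P2 ⊕ 0x5 = 0x3; E(K, 0x3) = 0x2.
C3: P3 ⊕ 0x2 = 0x0; E(K, 0x0) = 0x1.
C4: P4 ⊕ 0x1 = 0x9; E(K, 0x9) = 0x8.
C5: P5 ⊕ 0x8 = 0x6; E(K, 0x6) = 0x7.

C1 = 0x5, C2 = 0x2, C3 = 0x1, C4 = 0x8, C5 = 0x7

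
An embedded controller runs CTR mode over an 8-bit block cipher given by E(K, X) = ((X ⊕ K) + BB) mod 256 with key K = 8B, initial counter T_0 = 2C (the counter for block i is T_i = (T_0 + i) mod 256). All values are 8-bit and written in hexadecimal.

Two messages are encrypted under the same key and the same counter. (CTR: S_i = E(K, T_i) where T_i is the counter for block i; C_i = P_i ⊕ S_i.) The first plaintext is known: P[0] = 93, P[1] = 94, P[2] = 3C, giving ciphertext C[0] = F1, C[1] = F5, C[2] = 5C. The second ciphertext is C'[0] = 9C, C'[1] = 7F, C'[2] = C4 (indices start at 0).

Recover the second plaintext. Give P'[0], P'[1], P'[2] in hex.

In CTR with a reused counter, both messages share the same keystream S_i, so C_i ⊕ C'_i = P_i ⊕ P'_i and thus P'_i = P_i ⊕ C_i ⊕ C'_i.
P'[0]: 93 ⊕ F1 ⊕ 9C = FE.
P'[1]: 94 ⊕ F5 ⊕ 7F = 1E.
P'[2]: 3C ⊕ 5C ⊕ C4 = A4.

P'[0] = FE, P'[1] = 1E, P'[2] = A4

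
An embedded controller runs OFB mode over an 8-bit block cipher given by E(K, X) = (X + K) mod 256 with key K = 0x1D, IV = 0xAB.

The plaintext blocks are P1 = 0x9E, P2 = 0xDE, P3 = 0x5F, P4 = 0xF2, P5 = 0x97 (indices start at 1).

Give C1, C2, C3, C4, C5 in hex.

C1 = 0x56, C2 = 0x3B, C3 = 0x5D, C4 = 0xED, C5 = 0xAB

OFB encryption: S_i = E(K, S_{i−1}) with S_{0} = IV; C_i = P_i ⊕ S_i.
C1: S = E(K, 0xAB) = 0xC8; 0x9E ⊕ 0xC8 = 0x56.
C2: S = E(K, 0xC8) = 0xE5; 0xDE ⊕ 0xE5 = 0x3B.
C3: S = E(K, 0xE5) = 0x02; 0x5F ⊕ 0x02 = 0x5D.
C4: S = E(K, 0x02) = 0x1F; 0xF2 ⊕ 0x1F = 0xED.
C5: S = E(K, 0x1F) = 0x3C; 0x97 ⊕ 0x3C = 0xAB.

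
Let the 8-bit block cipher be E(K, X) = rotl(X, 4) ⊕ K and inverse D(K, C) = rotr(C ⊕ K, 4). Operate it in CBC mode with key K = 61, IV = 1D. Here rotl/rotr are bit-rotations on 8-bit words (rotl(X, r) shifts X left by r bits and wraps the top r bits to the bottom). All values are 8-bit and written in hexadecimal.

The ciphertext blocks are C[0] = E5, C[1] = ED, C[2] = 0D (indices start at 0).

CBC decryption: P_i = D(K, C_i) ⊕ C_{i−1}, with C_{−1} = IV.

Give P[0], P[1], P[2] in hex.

P[0] = 55, P[1] = 2D, P[2] = 2B

P[0]: D(K, E5) = 48; 48 ⊕ 1D = 55.
P[1]: D(K, ED) = C8; C8 ⊕ E5 = 2D.
P[2]: D(K, 0D) = C6; C6 ⊕ ED = 2B.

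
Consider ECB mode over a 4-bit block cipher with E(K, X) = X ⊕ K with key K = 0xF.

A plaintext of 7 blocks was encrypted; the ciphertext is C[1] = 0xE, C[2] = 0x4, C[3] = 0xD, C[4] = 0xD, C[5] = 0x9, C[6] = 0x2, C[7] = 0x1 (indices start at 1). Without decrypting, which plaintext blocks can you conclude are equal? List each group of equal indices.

P[3] = P[4]

ECB encrypts each block independently with the same key, so equal ciphertext blocks imply equal plaintext blocks.
C[3] = C[4] = 0xD, so P[3] = P[4].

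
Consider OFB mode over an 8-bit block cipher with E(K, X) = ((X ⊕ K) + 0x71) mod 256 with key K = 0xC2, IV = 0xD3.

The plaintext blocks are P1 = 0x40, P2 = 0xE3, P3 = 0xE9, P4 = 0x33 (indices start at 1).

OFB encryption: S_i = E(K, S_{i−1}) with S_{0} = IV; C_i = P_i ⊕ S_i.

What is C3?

C3 = 0x0D

C1: S = E(K, 0xD3) = 0x82; 0x40 ⊕ 0x82 = 0xC2.
C2: S = E(K, 0x82) = 0xB1; 0xE3 ⊕ 0xB1 = 0x52.
C3: S = E(K, 0xB1) = 0xE4; 0xE9 ⊕ 0xE4 = 0x0D.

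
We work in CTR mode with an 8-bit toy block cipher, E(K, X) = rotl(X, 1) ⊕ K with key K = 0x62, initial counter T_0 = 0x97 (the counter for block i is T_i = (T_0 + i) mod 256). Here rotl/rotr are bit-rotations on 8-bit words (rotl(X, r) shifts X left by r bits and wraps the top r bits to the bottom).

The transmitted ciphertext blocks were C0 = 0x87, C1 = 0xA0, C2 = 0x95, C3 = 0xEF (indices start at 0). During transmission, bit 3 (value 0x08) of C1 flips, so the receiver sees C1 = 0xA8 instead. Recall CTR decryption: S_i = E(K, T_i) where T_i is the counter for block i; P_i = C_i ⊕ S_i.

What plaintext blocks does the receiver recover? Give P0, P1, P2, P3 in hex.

Only C1 changed, to 0xA8. In CTR, a change in C_i flips the same bit in P_i only; the keystream is unaffected. Decrypting the received ciphertext:
P0: T = 0x97, S = E(K, T) = 0x4D; 0x87 ⊕ 0x4D = 0xCA.
P1: T = 0x98, S = E(K, T) = 0x53; 0xA8 ⊕ 0x53 = 0xFB.
P2: T = 0x99, S = E(K, T) = 0x51; 0x95 ⊕ 0x51 = 0xC4.
P3: T = 0x9A, S = E(K, T) = 0x57; 0xEF ⊕ 0x57 = 0xB8.
Blocks that differ from the original plaintext: P1.

P0 = 0xCA, P1 = 0xFB, P2 = 0xC4, P3 = 0xB8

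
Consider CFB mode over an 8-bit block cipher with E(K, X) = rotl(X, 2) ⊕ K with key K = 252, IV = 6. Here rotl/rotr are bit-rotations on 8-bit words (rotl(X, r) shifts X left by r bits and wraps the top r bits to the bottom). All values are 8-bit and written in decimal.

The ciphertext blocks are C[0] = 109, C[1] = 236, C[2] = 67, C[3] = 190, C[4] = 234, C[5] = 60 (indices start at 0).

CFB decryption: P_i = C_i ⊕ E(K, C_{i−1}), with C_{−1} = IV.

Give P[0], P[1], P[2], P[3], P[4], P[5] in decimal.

P[0] = 137, P[1] = 165, P[2] = 12, P[3] = 79, P[4] = 236, P[5] = 107

P[0]: E(K, 6) = 228; 109 ⊕ 228 = 137.
P[1]: E(K, 109) = 73; 236 ⊕ 73 = 165.
P[2]: E(K, 236) = 79; 67 ⊕ 79 = 12.
P[3]: E(K, 67) = 241; 190 ⊕ 241 = 79.
P[4]: E(K, 190) = 6; 234 ⊕ 6 = 236.
P[5]: E(K, 234) = 87; 60 ⊕ 87 = 107.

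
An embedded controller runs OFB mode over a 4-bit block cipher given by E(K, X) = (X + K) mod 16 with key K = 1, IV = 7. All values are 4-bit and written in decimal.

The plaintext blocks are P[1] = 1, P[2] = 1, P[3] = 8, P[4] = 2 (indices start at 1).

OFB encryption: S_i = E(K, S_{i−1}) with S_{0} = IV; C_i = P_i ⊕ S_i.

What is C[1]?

C[1]: S = E(K, 7) = 8; 1 ⊕ 8 = 9.

C[1] = 9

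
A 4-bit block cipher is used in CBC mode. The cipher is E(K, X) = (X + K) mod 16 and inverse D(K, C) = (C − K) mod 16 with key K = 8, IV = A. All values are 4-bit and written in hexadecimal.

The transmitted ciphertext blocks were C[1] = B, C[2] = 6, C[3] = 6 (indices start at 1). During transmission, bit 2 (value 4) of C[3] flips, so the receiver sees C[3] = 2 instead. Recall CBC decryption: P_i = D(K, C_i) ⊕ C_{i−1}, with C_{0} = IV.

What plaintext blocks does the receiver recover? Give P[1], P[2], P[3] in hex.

P[1] = 9, P[2] = 5, P[3] = C

Only C[3] changed, to 2. In CBC, a change in C_i garbles P_i and flips the same bit in P_{i+1}. Decrypting the received ciphertext:
P[1]: D(K, B) = 3; 3 ⊕ A = 9.
P[2]: D(K, 6) = E; E ⊕ B = 5.
P[3]: D(K, 2) = A; A ⊕ 6 = C.
Blocks that differ from the original plaintext: P[3].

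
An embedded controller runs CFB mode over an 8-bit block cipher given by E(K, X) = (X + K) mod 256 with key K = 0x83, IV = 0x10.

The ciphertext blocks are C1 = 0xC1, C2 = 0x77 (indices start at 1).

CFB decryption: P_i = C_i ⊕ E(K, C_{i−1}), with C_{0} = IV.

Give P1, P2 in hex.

P1: E(K, 0x10) = 0x93; 0xC1 ⊕ 0x93 = 0x52.
P2: E(K, 0xC1) = 0x44; 0x77 ⊕ 0x44 = 0x33.

P1 = 0x52, P2 = 0x33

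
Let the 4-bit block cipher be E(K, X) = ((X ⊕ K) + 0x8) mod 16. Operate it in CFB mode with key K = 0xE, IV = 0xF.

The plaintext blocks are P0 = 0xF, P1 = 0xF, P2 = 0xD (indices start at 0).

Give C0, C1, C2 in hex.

C0 = 0x6, C1 = 0xF, C2 = 0x4

CFB encryption: C_i = P_i ⊕ E(K, C_{i−1}), with C_{−1} = IV.
C0: E(K, 0xF) = 0x9; 0xF ⊕ 0x9 = 0x6.
C1: E(K, 0x6) = 0x0; 0xF ⊕ 0x0 = 0xF.
C2: E(K, 0xF) = 0x9; 0xD ⊕ 0x9 = 0x4.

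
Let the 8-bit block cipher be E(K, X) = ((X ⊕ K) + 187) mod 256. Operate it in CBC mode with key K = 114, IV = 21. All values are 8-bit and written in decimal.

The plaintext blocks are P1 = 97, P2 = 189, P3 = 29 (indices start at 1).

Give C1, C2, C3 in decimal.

C1 = 193, C2 = 201, C3 = 97

CBC encryption: C_i = E(K, P_i ⊕ C_{i−1}), with C_{0} = IV.
C1: P1 ⊕ 21 = 116; E(K, 116) = 193.
C2: P2 ⊕ 193 = 124; E(K, 124) = 201.
C3: P3 ⊕ 201 = 212; E(K, 212) = 97.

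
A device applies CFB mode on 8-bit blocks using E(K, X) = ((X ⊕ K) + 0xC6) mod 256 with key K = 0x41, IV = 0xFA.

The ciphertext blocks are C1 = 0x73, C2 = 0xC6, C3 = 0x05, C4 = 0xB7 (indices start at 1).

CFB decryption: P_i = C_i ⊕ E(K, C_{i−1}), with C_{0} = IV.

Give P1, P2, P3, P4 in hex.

P1: E(K, 0xFA) = 0x81; 0x73 ⊕ 0x81 = 0xF2.
P2: E(K, 0x73) = 0xF8; 0xC6 ⊕ 0xF8 = 0x3E.
P3: E(K, 0xC6) = 0x4D; 0x05 ⊕ 0x4D = 0x48.
P4: E(K, 0x05) = 0x0A; 0xB7 ⊕ 0x0A = 0xBD.

P1 = 0xF2, P2 = 0x3E, P3 = 0x48, P4 = 0xBD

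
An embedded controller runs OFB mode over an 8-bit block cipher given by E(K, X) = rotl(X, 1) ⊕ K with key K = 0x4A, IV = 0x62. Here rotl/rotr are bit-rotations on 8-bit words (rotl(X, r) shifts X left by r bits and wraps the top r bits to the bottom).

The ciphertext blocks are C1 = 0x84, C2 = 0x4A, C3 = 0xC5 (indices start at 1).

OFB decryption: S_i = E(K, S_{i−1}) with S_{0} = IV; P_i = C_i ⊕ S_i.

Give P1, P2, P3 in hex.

P1: S = E(K, 0x62) = 0x8E; 0x84 ⊕ 0x8E = 0x0A.
P2: S = E(K, 0x8E) = 0x57; 0x4A ⊕ 0x57 = 0x1D.
P3: S = E(K, 0x57) = 0xE4; 0xC5 ⊕ 0xE4 = 0x21.

P1 = 0x0A, P2 = 0x1D, P3 = 0x21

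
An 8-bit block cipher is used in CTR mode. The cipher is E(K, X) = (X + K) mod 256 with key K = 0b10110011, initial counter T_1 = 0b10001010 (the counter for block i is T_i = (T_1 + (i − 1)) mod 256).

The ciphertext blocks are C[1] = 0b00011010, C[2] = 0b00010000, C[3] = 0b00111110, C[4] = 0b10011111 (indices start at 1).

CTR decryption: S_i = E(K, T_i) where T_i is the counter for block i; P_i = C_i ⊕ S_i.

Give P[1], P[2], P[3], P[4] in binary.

P[1] = 0b00100111, P[2] = 0b00101110, P[3] = 0b00000001, P[4] = 0b11011111

P[1]: T = 0b10001010, S = E(K, T) = 0b00111101; 0b00011010 ⊕ 0b00111101 = 0b00100111.
P[2]: T = 0b10001011, S = E(K, T) = 0b00111110; 0b00010000 ⊕ 0b00111110 = 0b00101110.
P[3]: T = 0b10001100, S = E(K, T) = 0b00111111; 0b00111110 ⊕ 0b00111111 = 0b00000001.
P[4]: T = 0b10001101, S = E(K, T) = 0b01000000; 0b10011111 ⊕ 0b01000000 = 0b11011111.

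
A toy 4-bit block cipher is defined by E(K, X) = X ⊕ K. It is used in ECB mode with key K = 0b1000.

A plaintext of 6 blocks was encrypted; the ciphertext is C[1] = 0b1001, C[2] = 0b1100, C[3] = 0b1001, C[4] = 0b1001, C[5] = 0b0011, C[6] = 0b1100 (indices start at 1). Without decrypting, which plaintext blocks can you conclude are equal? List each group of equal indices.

P[1] = P[3] = P[4]; P[2] = P[6]

ECB encrypts each block independently with the same key, so equal ciphertext blocks imply equal plaintext blocks.
C[1] = C[3] = C[4] = 0b1001, so P[1] = P[3] = P[4].
C[2] = C[6] = 0b1100, so P[2] = P[6].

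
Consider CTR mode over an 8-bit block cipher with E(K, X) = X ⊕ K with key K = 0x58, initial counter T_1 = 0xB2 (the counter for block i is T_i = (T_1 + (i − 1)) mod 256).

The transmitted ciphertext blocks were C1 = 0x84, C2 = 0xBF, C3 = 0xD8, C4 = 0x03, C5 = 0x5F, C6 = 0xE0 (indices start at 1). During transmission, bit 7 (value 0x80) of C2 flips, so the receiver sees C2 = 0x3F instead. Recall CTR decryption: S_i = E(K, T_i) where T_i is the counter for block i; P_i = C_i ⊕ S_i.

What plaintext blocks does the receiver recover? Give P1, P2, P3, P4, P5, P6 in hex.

P1 = 0x6E, P2 = 0xD4, P3 = 0x34, P4 = 0xEE, P5 = 0xB1, P6 = 0x0F

Only C2 changed, to 0x3F. In CTR, a change in C_i flips the same bit in P_i only; the keystream is unaffected. Decrypting the received ciphertext:
P1: T = 0xB2, S = E(K, T) = 0xEA; 0x84 ⊕ 0xEA = 0x6E.
P2: T = 0xB3, S = E(K, T) = 0xEB; 0x3F ⊕ 0xEB = 0xD4.
P3: T = 0xB4, S = E(K, T) = 0xEC; 0xD8 ⊕ 0xEC = 0x34.
P4: T = 0xB5, S = E(K, T) = 0xED; 0x03 ⊕ 0xED = 0xEE.
P5: T = 0xB6, S = E(K, T) = 0xEE; 0x5F ⊕ 0xEE = 0xB1.
P6: T = 0xB7, S = E(K, T) = 0xEF; 0xE0 ⊕ 0xEF = 0x0F.
Blocks that differ from the original plaintext: P2.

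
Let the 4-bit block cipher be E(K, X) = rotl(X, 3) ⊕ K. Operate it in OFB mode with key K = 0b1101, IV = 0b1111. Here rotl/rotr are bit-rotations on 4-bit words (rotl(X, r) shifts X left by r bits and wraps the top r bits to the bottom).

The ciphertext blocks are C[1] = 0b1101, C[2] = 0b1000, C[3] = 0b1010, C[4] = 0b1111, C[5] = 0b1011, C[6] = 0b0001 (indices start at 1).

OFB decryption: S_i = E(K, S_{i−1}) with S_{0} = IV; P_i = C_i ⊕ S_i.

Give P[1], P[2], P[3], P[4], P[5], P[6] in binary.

P[1]: S = E(K, 0b1111) = 0b0010; 0b1101 ⊕ 0b0010 = 0b1111.
P[2]: S = E(K, 0b0010) = 0b1100; 0b1000 ⊕ 0b1100 = 0b0100.
P[3]: S = E(K, 0b1100) = 0b1011; 0b1010 ⊕ 0b1011 = 0b0001.
P[4]: S = E(K, 0b1011) = 0b0000; 0b1111 ⊕ 0b0000 = 0b1111.
P[5]: S = E(K, 0b0000) = 0b1101; 0b1011 ⊕ 0b1101 = 0b0110.
P[6]: S = E(K, 0b1101) = 0b0011; 0b0001 ⊕ 0b0011 = 0b0010.

P[1] = 0b1111, P[2] = 0b0100, P[3] = 0b0001, P[4] = 0b1111, P[5] = 0b0110, P[6] = 0b0010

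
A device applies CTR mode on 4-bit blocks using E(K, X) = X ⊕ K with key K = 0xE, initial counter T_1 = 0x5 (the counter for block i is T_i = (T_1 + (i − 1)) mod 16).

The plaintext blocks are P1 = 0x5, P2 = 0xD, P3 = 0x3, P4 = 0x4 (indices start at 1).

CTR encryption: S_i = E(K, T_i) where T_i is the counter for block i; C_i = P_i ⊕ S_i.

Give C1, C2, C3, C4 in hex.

C1 = 0xE, C2 = 0x5, C3 = 0xA, C4 = 0x2

C1: T = 0x5, S = E(K, T) = 0xB; 0x5 ⊕ 0xB = 0xE.
C2: T = 0x6, S = E(K, T) = 0x8; 0xD ⊕ 0x8 = 0x5.
C3: T = 0x7, S = E(K, T) = 0x9; 0x3 ⊕ 0x9 = 0xA.
C4: T = 0x8, S = E(K, T) = 0x6; 0x4 ⊕ 0x6 = 0x2.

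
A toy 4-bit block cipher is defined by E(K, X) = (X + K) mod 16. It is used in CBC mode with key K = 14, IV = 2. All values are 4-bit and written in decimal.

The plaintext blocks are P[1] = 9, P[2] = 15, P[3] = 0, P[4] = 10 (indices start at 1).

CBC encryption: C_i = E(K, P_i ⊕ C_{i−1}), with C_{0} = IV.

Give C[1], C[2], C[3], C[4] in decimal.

C[1] = 9, C[2] = 4, C[3] = 2, C[4] = 6

C[1]: P[1] ⊕ 2 = 11; E(K, 11) = 9.
C[2]: P[2] ⊕ 9 = 6; E(K, 6) = 4.
C[3]: P[3] ⊕ 4 = 4; E(K, 4) = 2.
C[4]: P[4] ⊕ 2 = 8; E(K, 8) = 6.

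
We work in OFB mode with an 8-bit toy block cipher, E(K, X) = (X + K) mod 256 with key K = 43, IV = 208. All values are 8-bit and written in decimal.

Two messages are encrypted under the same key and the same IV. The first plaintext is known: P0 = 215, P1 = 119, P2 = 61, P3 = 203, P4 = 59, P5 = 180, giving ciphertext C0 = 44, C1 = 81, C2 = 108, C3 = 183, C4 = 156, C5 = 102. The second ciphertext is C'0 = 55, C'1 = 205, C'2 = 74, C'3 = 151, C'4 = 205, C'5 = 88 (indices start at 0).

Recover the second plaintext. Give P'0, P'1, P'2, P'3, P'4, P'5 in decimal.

In OFB with a reused IV, both messages share the same keystream S_i, so C_i ⊕ C'_i = P_i ⊕ P'_i and thus P'_i = P_i ⊕ C_i ⊕ C'_i.
P'0: 215 ⊕ 44 ⊕ 55 = 204.
P'1: 119 ⊕ 81 ⊕ 205 = 235.
P'2: 61 ⊕ 108 ⊕ 74 = 27.
P'3: 203 ⊕ 183 ⊕ 151 = 235.
P'4: 59 ⊕ 156 ⊕ 205 = 106.
P'5: 180 ⊕ 102 ⊕ 88 = 138.

P'0 = 204, P'1 = 235, P'2 = 27, P'3 = 235, P'4 = 106, P'5 = 138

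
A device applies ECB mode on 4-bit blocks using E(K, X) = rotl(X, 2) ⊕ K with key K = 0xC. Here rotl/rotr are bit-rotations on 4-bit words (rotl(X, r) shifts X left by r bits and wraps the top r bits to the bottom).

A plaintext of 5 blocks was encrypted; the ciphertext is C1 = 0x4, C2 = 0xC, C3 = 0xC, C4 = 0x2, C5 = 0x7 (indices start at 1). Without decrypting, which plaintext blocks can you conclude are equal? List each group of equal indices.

P2 = P3

ECB encrypts each block independently with the same key, so equal ciphertext blocks imply equal plaintext blocks.
C2 = C3 = 0xC, so P2 = P3.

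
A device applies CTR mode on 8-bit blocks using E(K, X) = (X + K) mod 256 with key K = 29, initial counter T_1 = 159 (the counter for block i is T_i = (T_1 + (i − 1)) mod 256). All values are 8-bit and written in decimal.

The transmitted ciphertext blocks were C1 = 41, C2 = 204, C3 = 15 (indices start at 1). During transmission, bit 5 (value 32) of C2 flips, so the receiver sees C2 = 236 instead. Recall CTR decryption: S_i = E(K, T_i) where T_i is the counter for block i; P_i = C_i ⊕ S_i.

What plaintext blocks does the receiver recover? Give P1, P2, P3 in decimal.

P1 = 149, P2 = 81, P3 = 177

Only C2 changed, to 236. In CTR, a change in C_i flips the same bit in P_i only; the keystream is unaffected. Decrypting the received ciphertext:
P1: T = 159, S = E(K, T) = 188; 41 ⊕ 188 = 149.
P2: T = 160, S = E(K, T) = 189; 236 ⊕ 189 = 81.
P3: T = 161, S = E(K, T) = 190; 15 ⊕ 190 = 177.
Blocks that differ from the original plaintext: P2.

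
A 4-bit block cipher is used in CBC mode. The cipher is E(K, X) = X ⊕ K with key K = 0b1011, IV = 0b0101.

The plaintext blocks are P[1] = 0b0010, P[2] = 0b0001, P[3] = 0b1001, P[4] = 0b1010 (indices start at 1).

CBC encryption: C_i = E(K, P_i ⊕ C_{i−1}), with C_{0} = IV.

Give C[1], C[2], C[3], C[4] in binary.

C[1] = 0b1100, C[2] = 0b0110, C[3] = 0b0100, C[4] = 0b0101

C[1]: P[1] ⊕ 0b0101 = 0b0111; E(K, 0b0111) = 0b1100.
C[2]: P[2] ⊕ 0b1100 = 0b1101; E(K, 0b1101) = 0b0110.
C[3]: P[3] ⊕ 0b0110 = 0b1111; E(K, 0b1111) = 0b0100.
C[4]: P[4] ⊕ 0b0100 = 0b1110; E(K, 0b1110) = 0b0101.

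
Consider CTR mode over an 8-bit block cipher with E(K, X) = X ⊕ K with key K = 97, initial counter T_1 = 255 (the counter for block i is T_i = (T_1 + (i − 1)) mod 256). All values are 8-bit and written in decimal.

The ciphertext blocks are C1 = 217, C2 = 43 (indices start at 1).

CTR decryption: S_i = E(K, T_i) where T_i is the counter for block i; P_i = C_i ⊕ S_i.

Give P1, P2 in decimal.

P1: T = 255, S = E(K, T) = 158; 217 ⊕ 158 = 71.
P2: T = 0, S = E(K, T) = 97; 43 ⊕ 97 = 74.

P1 = 71, P2 = 74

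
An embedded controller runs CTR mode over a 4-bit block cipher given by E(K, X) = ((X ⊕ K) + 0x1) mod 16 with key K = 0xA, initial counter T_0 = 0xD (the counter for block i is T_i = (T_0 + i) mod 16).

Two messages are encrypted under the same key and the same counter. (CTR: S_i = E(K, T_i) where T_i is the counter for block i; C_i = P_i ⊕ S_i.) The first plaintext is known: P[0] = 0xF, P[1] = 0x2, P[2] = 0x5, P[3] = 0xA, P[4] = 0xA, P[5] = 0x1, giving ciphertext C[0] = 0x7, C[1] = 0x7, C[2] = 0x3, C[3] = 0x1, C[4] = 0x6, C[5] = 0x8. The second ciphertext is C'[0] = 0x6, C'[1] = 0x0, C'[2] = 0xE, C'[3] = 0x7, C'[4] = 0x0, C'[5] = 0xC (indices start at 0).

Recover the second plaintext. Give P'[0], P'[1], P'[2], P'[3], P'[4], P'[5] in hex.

P'[0] = 0xE, P'[1] = 0x5, P'[2] = 0x8, P'[3] = 0xC, P'[4] = 0xC, P'[5] = 0x5

In CTR with a reused counter, both messages share the same keystream S_i, so C_i ⊕ C'_i = P_i ⊕ P'_i and thus P'_i = P_i ⊕ C_i ⊕ C'_i.
P'[0]: 0xF ⊕ 0x7 ⊕ 0x6 = 0xE.
P'[1]: 0x2 ⊕ 0x7 ⊕ 0x0 = 0x5.
P'[2]: 0x5 ⊕ 0x3 ⊕ 0xE = 0x8.
P'[3]: 0xA ⊕ 0x1 ⊕ 0x7 = 0xC.
P'[4]: 0xA ⊕ 0x6 ⊕ 0x0 = 0xC.
P'[5]: 0x1 ⊕ 0x8 ⊕ 0xC = 0x5.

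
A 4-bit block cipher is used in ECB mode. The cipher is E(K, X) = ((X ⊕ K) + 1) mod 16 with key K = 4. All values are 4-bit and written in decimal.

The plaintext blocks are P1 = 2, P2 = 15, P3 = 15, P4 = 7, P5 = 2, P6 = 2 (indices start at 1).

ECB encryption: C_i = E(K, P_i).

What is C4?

C4: E(K, 7) = 4.

C4 = 4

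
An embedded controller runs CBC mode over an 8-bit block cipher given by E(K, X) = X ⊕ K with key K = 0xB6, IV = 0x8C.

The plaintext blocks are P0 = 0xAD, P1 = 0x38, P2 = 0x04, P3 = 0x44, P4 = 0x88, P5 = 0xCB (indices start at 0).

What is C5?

CBC encryption: C_i = E(K, P_i ⊕ C_{i−1}), with C_{−1} = IV.
C0: P0 ⊕ 0x8C = 0x21; E(K, 0x21) = 0x97.
C1: P1 ⊕ 0x97 = 0xAF; E(K, 0xAF) = 0x19.
C2: P2 ⊕ 0x19 = 0x1D; E(K, 0x1D) = 0xAB.
C3: P3 ⊕ 0xAB = 0xEF; E(K, 0xEF) = 0x59.
C4: P4 ⊕ 0x59 = 0xD1; E(K, 0xD1) = 0x67.
C5: P5 ⊕ 0x67 = 0xAC; E(K, 0xAC) = 0x1A.

C5 = 0x1A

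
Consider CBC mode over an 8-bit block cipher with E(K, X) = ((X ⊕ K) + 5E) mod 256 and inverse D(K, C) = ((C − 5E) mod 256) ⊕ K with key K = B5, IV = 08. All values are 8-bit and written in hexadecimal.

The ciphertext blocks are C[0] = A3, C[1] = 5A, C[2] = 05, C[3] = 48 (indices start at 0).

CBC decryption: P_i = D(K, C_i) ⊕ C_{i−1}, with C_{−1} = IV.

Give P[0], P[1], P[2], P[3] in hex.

P[0]: D(K, A3) = F0; F0 ⊕ 08 = F8.
P[1]: D(K, 5A) = 49; 49 ⊕ A3 = EA.
P[2]: D(K, 05) = 12; 12 ⊕ 5A = 48.
P[3]: D(K, 48) = 5F; 5F ⊕ 05 = 5A.

P[0] = F8, P[1] = EA, P[2] = 48, P[3] = 5A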